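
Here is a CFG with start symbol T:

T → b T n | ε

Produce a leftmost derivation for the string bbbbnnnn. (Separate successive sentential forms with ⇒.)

T ⇒ bTn ⇒ bbTnn ⇒ bbbTnnn ⇒ bbbbTnnnn ⇒ bbbbnnnn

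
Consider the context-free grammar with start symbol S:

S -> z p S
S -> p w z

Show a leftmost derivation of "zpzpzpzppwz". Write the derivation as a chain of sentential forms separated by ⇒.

S ⇒ zpS ⇒ zpzpS ⇒ zpzpzpS ⇒ zpzpzpzpS ⇒ zpzpzpzppwz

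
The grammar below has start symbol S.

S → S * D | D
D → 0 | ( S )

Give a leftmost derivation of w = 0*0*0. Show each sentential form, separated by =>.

S=>S*D=>S*D*D=>D*D*D=>0*D*D=>0*0*D=>0*0*0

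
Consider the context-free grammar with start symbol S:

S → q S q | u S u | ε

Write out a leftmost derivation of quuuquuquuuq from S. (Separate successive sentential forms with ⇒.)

S ⇒ qSq ⇒ quSuq ⇒ quuSuuq ⇒ quuuSuuuq ⇒ quuuqSquuuq ⇒ quuuquSuquuuq ⇒ quuuquuquuuq

S ⇒ qSq   [S → q S q]
qSq ⇒ quSuq   [S → u S u]
quSuq ⇒ quuSuuq   [S → u S u]
quuSuuq ⇒ quuuSuuuq   [S → u S u]
quuuSuuuq ⇒ quuuqSquuuq   [S → q S q]
quuuqSquuuq ⇒ quuuquSuquuuq   [S → u S u]
quuuquSuquuuq ⇒ quuuquuquuuq   [S → ε]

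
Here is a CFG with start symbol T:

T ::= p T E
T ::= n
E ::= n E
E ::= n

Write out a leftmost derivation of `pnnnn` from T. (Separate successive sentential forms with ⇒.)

T⇒pTE⇒pnE⇒pnnE⇒pnnnE⇒pnnnn

T ⇒ pTE   [T ::= p T E]
pTE ⇒ pnE   [T ::= n]
pnE ⇒ pnnE   [E ::= n E]
pnnE ⇒ pnnnE   [E ::= n E]
pnnnE ⇒ pnnnn   [E ::= n]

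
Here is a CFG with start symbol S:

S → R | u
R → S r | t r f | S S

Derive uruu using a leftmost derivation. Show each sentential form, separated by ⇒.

S ⇒ R   [S → R]
R ⇒ SS   [R → S S]
SS ⇒ RS   [S → R]
RS ⇒ SSS   [R → S S]
SSS ⇒ RSS   [S → R]
RSS ⇒ SrSS   [R → S r]
SrSS ⇒ urSS   [S → u]
urSS ⇒ uruS   [S → u]
uruS ⇒ uruu   [S → u]

S ⇒ R ⇒ SS ⇒ RS ⇒ SSS ⇒ RSS ⇒ SrSS ⇒ urSS ⇒ uruS ⇒ uruu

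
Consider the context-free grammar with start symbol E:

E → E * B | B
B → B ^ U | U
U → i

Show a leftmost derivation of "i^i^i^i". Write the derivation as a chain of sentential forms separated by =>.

E => B => B^U => B^U^U => B^U^U^U => U^U^U^U => i^U^U^U => i^i^U^U => i^i^i^U => i^i^i^i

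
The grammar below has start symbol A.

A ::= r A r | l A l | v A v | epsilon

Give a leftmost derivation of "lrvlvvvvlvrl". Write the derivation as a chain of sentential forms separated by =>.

A => lAl   [A ::= l A l]
lAl => lrArl   [A ::= r A r]
lrArl => lrvAvrl   [A ::= v A v]
lrvAvrl => lrvlAlvrl   [A ::= l A l]
lrvlAlvrl => lrvlvAvlvrl   [A ::= v A v]
lrvlvAvlvrl => lrvlvvAvvlvrl   [A ::= v A v]
lrvlvvAvvlvrl => lrvlvvvvlvrl   [A ::= epsilon]

A => lAl => lrArl => lrvAvrl => lrvlAlvrl => lrvlvAvlvrl => lrvlvvAvvlvrl => lrvlvvvvlvrl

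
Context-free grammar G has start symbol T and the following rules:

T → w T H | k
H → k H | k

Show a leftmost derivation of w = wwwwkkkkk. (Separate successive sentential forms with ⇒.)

T⇒wTH⇒wwTHH⇒wwwTHHH⇒wwwwTHHHH⇒wwwwkHHHH⇒wwwwkkHHH⇒wwwwkkkHH⇒wwwwkkkkH⇒wwwwkkkkk

T ⇒ wTH   [T → w T H]
wTH ⇒ wwTHH   [T → w T H]
wwTHH ⇒ wwwTHHH   [T → w T H]
wwwTHHH ⇒ wwwwTHHHH   [T → w T H]
wwwwTHHHH ⇒ wwwwkHHHH   [T → k]
wwwwkHHHH ⇒ wwwwkkHHH   [H → k]
wwwwkkHHH ⇒ wwwwkkkHH   [H → k]
wwwwkkkHH ⇒ wwwwkkkkH   [H → k]
wwwwkkkkH ⇒ wwwwkkkkk   [H → k]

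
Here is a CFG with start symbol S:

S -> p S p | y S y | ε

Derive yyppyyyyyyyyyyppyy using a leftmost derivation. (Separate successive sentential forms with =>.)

S => ySy   [S -> y S y]
ySy => yySyy   [S -> y S y]
yySyy => yypSpyy   [S -> p S p]
yypSpyy => yyppSppyy   [S -> p S p]
yyppSppyy => yyppySyppyy   [S -> y S y]
yyppySyppyy => yyppyySyyppyy   [S -> y S y]
yyppyySyyppyy => yyppyyySyyyppyy   [S -> y S y]
yyppyyySyyyppyy => yyppyyyySyyyyppyy   [S -> y S y]
yyppyyyySyyyyppyy => yyppyyyyySyyyyyppyy   [S -> y S y]
yyppyyyyySyyyyyppyy => yyppyyyyyyyyyyppyy   [S -> ε]

S=>ySy=>yySyy=>yypSpyy=>yyppSppyy=>yyppySyppyy=>yyppyySyyppyy=>yyppyyySyyyppyy=>yyppyyyySyyyyppyy=>yyppyyyyySyyyyyppyy=>yyppyyyyyyyyyyppyy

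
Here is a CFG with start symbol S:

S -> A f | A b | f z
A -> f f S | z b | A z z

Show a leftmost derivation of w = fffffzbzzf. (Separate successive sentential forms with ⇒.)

S ⇒ Af   [S -> A f]
Af ⇒ Azzf   [A -> A z z]
Azzf ⇒ ffSzzf   [A -> f f S]
ffSzzf ⇒ ffAbzzf   [S -> A b]
ffAbzzf ⇒ ffffSbzzf   [A -> f f S]
ffffSbzzf ⇒ fffffzbzzf   [S -> f z]

S ⇒ Af ⇒ Azzf ⇒ ffSzzf ⇒ ffAbzzf ⇒ ffffSbzzf ⇒ fffffzbzzf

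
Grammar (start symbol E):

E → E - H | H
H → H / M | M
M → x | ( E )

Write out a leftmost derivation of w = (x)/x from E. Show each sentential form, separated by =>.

E => H   [E → H]
H => H/M   [H → H / M]
H/M => M/M   [H → M]
M/M => (E)/M   [M → ( E )]
(E)/M => (H)/M   [E → H]
(H)/M => (M)/M   [H → M]
(M)/M => (x)/M   [M → x]
(x)/M => (x)/x   [M → x]

E=>H=>H/M=>M/M=>(E)/M=>(H)/M=>(M)/M=>(x)/M=>(x)/x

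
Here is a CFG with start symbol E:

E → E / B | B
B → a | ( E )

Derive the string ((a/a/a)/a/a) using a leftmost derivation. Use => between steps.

E=>B=>(E)=>(E/B)=>(E/B/B)=>(B/B/B)=>((E)/B/B)=>((E/B)/B/B)=>((E/B/B)/B/B)=>((B/B/B)/B/B)=>((a/B/B)/B/B)=>((a/a/B)/B/B)=>((a/a/a)/B/B)=>((a/a/a)/a/B)=>((a/a/a)/a/a)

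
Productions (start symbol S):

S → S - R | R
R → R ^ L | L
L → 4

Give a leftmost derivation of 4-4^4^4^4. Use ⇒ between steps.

S ⇒ S-R   [S → S - R]
S-R ⇒ R-R   [S → R]
R-R ⇒ L-R   [R → L]
L-R ⇒ 4-R   [L → 4]
4-R ⇒ 4-R^L   [R → R ^ L]
4-R^L ⇒ 4-R^L^L   [R → R ^ L]
4-R^L^L ⇒ 4-R^L^L^L   [R → R ^ L]
4-R^L^L^L ⇒ 4-L^L^L^L   [R → L]
4-L^L^L^L ⇒ 4-4^L^L^L   [L → 4]
4-4^L^L^L ⇒ 4-4^4^L^L   [L → 4]
4-4^4^L^L ⇒ 4-4^4^4^L   [L → 4]
4-4^4^4^L ⇒ 4-4^4^4^4   [L → 4]

S⇒S-R⇒R-R⇒L-R⇒4-R⇒4-R^L⇒4-R^L^L⇒4-R^L^L^L⇒4-L^L^L^L⇒4-4^L^L^L⇒4-4^4^L^L⇒4-4^4^4^L⇒4-4^4^4^4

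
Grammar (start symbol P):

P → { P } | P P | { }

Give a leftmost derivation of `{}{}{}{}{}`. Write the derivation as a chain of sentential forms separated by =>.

P => PP => PPP => PPPP => PPPPP => {}PPPP => {}{}PPP => {}{}{}PP => {}{}{}{}P => {}{}{}{}{}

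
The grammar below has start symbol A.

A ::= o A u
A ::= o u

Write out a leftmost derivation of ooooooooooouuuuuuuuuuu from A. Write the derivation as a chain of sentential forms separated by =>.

A => oAu => ooAuu => oooAuuu => ooooAuuuu => oooooAuuuuu => ooooooAuuuuuu => oooooooAuuuuuuu => ooooooooAuuuuuuuu => oooooooooAuuuuuuuuu => ooooooooooAuuuuuuuuuu => ooooooooooouuuuuuuuuuu

A => oAu   [A ::= o A u]
oAu => ooAuu   [A ::= o A u]
ooAuu => oooAuuu   [A ::= o A u]
oooAuuu => ooooAuuuu   [A ::= o A u]
ooooAuuuu => oooooAuuuuu   [A ::= o A u]
oooooAuuuuu => ooooooAuuuuuu   [A ::= o A u]
ooooooAuuuuuu => oooooooAuuuuuuu   [A ::= o A u]
oooooooAuuuuuuu => ooooooooAuuuuuuuu   [A ::= o A u]
ooooooooAuuuuuuuu => oooooooooAuuuuuuuuu   [A ::= o A u]
oooooooooAuuuuuuuuu => ooooooooooAuuuuuuuuuu   [A ::= o A u]
ooooooooooAuuuuuuuuuu => ooooooooooouuuuuuuuuuu   [A ::= o u]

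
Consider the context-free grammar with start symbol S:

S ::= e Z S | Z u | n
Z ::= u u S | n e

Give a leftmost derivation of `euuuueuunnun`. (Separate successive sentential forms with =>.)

S => eZS   [S ::= e Z S]
eZS => euuSS   [Z ::= u u S]
euuSS => euuZuS   [S ::= Z u]
euuZuS => euuuuSuS   [Z ::= u u S]
euuuuSuS => euuuueZSuS   [S ::= e Z S]
euuuueZSuS => euuuueuuSSuS   [Z ::= u u S]
euuuueuuSSuS => euuuueuunSuS   [S ::= n]
euuuueuunSuS => euuuueuunnuS   [S ::= n]
euuuueuunnuS => euuuueuunnun   [S ::= n]

S => eZS => euuSS => euuZuS => euuuuSuS => euuuueZSuS => euuuueuuSSuS => euuuueuunSuS => euuuueuunnuS => euuuueuunnun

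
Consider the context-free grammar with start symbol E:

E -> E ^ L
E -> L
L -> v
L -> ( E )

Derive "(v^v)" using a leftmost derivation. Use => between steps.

E => L => (E) => (E^L) => (L^L) => (v^L) => (v^v)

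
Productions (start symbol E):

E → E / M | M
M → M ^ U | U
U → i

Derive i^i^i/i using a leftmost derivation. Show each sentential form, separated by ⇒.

E ⇒ E/M ⇒ M/M ⇒ M^U/M ⇒ M^U^U/M ⇒ U^U^U/M ⇒ i^U^U/M ⇒ i^i^U/M ⇒ i^i^i/M ⇒ i^i^i/U ⇒ i^i^i/i

E ⇒ E/M   [E → E / M]
E/M ⇒ M/M   [E → M]
M/M ⇒ M^U/M   [M → M ^ U]
M^U/M ⇒ M^U^U/M   [M → M ^ U]
M^U^U/M ⇒ U^U^U/M   [M → U]
U^U^U/M ⇒ i^U^U/M   [U → i]
i^U^U/M ⇒ i^i^U/M   [U → i]
i^i^U/M ⇒ i^i^i/M   [U → i]
i^i^i/M ⇒ i^i^i/U   [M → U]
i^i^i/U ⇒ i^i^i/i   [U → i]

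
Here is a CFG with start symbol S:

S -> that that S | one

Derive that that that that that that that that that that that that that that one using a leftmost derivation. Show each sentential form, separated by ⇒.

S ⇒ that that S ⇒ that that that that S ⇒ that that that that that that S ⇒ that that that that that that that that S ⇒ that that that that that that that that that that S ⇒ that that that that that that that that that that that that S ⇒ that that that that that that that that that that that that that that S ⇒ that that that that that that that that that that that that that that one

S ⇒ that that S   [S -> that that S]
that that S ⇒ that that that that S   [S -> that that S]
that that that that S ⇒ that that that that that that S   [S -> that that S]
that that that that that that S ⇒ that that that that that that that that S   [S -> that that S]
that that that that that that that that S ⇒ that that that that that that that that that that S   [S -> that that S]
that that that that that that that that that that S ⇒ that that that that that that that that that that that that S   [S -> that that S]
that that that that that that that that that that that that S ⇒ that that that that that that that that that that that that that that S   [S -> that that S]
that that that that that that that that that that that that that that S ⇒ that that that that that that that that that that that that that that one   [S -> one]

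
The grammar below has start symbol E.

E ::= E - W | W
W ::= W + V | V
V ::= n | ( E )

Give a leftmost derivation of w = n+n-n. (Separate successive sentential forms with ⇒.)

E ⇒ E-W   [E ::= E - W]
E-W ⇒ W-W   [E ::= W]
W-W ⇒ W+V-W   [W ::= W + V]
W+V-W ⇒ V+V-W   [W ::= V]
V+V-W ⇒ n+V-W   [V ::= n]
n+V-W ⇒ n+n-W   [V ::= n]
n+n-W ⇒ n+n-V   [W ::= V]
n+n-V ⇒ n+n-n   [V ::= n]

E⇒E-W⇒W-W⇒W+V-W⇒V+V-W⇒n+V-W⇒n+n-W⇒n+n-V⇒n+n-n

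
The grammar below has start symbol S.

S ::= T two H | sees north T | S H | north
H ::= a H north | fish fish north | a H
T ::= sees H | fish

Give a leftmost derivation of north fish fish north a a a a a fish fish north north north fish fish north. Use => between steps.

S => S H => S H H => S H H H => north H H H => north fish fish north H H => north fish fish north a H H => north fish fish north a a H north H => north fish fish north a a a H north north H => north fish fish north a a a a H north north H => north fish fish north a a a a a H north north H => north fish fish north a a a a a fish fish north north north H => north fish fish north a a a a a fish fish north north north fish fish north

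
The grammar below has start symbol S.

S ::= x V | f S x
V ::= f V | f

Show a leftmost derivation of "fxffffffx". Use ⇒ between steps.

S⇒fSx⇒fxVx⇒fxfVx⇒fxffVx⇒fxfffVx⇒fxffffVx⇒fxfffffVx⇒fxffffffx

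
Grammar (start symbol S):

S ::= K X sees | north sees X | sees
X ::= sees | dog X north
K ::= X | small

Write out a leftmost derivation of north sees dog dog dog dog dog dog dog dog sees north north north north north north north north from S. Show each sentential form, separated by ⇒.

S ⇒ north sees X ⇒ north sees dog X north ⇒ north sees dog dog X north north ⇒ north sees dog dog dog X north north north ⇒ north sees dog dog dog dog X north north north north ⇒ north sees dog dog dog dog dog X north north north north north ⇒ north sees dog dog dog dog dog dog X north north north north north north ⇒ north sees dog dog dog dog dog dog dog X north north north north north north north ⇒ north sees dog dog dog dog dog dog dog dog X north north north north north north north north ⇒ north sees dog dog dog dog dog dog dog dog sees north north north north north north north north

S ⇒ north sees X   [S ::= north sees X]
north sees X ⇒ north sees dog X north   [X ::= dog X north]
north sees dog X north ⇒ north sees dog dog X north north   [X ::= dog X north]
north sees dog dog X north north ⇒ north sees dog dog dog X north north north   [X ::= dog X north]
north sees dog dog dog X north north north ⇒ north sees dog dog dog dog X north north north north   [X ::= dog X north]
north sees dog dog dog dog X north north north north ⇒ north sees dog dog dog dog dog X north north north north north   [X ::= dog X north]
north sees dog dog dog dog dog X north north north north north ⇒ north sees dog dog dog dog dog dog X north north north north north north   [X ::= dog X north]
north sees dog dog dog dog dog dog X north north north north north north ⇒ north sees dog dog dog dog dog dog dog X north north north north north north north   [X ::= dog X north]
north sees dog dog dog dog dog dog dog X north north north north north north north ⇒ north sees dog dog dog dog dog dog dog dog X north north north north north north north north   [X ::= dog X north]
north sees dog dog dog dog dog dog dog dog X north north north north north north north north ⇒ north sees dog dog dog dog dog dog dog dog sees north north north north north north north north   [X ::= sees]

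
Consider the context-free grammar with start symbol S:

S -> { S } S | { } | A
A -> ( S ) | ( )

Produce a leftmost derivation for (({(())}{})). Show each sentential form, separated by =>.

S => A => (S) => (A) => ((S)) => (({S}S)) => (({A}S)) => (({(S)}S)) => (({(A)}S)) => (({(())}S)) => (({(())}{}))

S => A   [S -> A]
A => (S)   [A -> ( S )]
(S) => (A)   [S -> A]
(A) => ((S))   [A -> ( S )]
((S)) => (({S}S))   [S -> { S } S]
(({S}S)) => (({A}S))   [S -> A]
(({A}S)) => (({(S)}S))   [A -> ( S )]
(({(S)}S)) => (({(A)}S))   [S -> A]
(({(A)}S)) => (({(())}S))   [A -> ( )]
(({(())}S)) => (({(())}{}))   [S -> { }]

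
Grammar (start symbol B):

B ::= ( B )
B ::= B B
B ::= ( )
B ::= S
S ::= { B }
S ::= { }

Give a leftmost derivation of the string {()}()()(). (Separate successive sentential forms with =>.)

B=>BB=>BBB=>BBBB=>SBBB=>{B}BBB=>{()}BBB=>{()}()BB=>{()}()()B=>{()}()()()

B => BB   [B ::= B B]
BB => BBB   [B ::= B B]
BBB => BBBB   [B ::= B B]
BBBB => SBBB   [B ::= S]
SBBB => {B}BBB   [S ::= { B }]
{B}BBB => {()}BBB   [B ::= ( )]
{()}BBB => {()}()BB   [B ::= ( )]
{()}()BB => {()}()()B   [B ::= ( )]
{()}()()B => {()}()()()   [B ::= ( )]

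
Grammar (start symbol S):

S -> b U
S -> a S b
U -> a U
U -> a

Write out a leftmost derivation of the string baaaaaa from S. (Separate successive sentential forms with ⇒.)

S ⇒ bU   [S -> b U]
bU ⇒ baU   [U -> a U]
baU ⇒ baaU   [U -> a U]
baaU ⇒ baaaU   [U -> a U]
baaaU ⇒ baaaaU   [U -> a U]
baaaaU ⇒ baaaaaU   [U -> a U]
baaaaaU ⇒ baaaaaa   [U -> a]

S ⇒ bU ⇒ baU ⇒ baaU ⇒ baaaU ⇒ baaaaU ⇒ baaaaaU ⇒ baaaaaa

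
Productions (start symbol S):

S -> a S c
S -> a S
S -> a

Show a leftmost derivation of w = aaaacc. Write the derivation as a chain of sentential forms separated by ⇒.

S⇒aSc⇒aaScc⇒aaaScc⇒aaaacc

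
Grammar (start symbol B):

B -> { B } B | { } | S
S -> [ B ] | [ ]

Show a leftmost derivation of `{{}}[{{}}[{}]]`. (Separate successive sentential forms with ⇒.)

B ⇒ {B}B ⇒ {{}}B ⇒ {{}}S ⇒ {{}}[B] ⇒ {{}}[{B}B] ⇒ {{}}[{{}}B] ⇒ {{}}[{{}}S] ⇒ {{}}[{{}}[B]] ⇒ {{}}[{{}}[{}]]

B ⇒ {B}B   [B -> { B } B]
{B}B ⇒ {{}}B   [B -> { }]
{{}}B ⇒ {{}}S   [B -> S]
{{}}S ⇒ {{}}[B]   [S -> [ B ]]
{{}}[B] ⇒ {{}}[{B}B]   [B -> { B } B]
{{}}[{B}B] ⇒ {{}}[{{}}B]   [B -> { }]
{{}}[{{}}B] ⇒ {{}}[{{}}S]   [B -> S]
{{}}[{{}}S] ⇒ {{}}[{{}}[B]]   [S -> [ B ]]
{{}}[{{}}[B]] ⇒ {{}}[{{}}[{}]]   [B -> { }]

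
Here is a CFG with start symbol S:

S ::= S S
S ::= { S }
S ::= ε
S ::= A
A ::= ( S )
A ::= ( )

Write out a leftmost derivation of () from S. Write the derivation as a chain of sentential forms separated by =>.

S => SS   [S ::= S S]
SS => SSS   [S ::= S S]
SSS => SSSS   [S ::= S S]
SSSS => ASSS   [S ::= A]
ASSS => ()SSS   [A ::= ( )]
()SSS => ()SS   [S ::= ε]
()SS => ()S   [S ::= ε]
()S => ()   [S ::= ε]

S=>SS=>SSS=>SSSS=>ASSS=>()SSS=>()SS=>()S=>()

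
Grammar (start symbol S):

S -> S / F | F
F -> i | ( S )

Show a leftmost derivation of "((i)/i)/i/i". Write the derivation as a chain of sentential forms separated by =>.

S => S/F => S/F/F => F/F/F => (S)/F/F => (S/F)/F/F => (F/F)/F/F => ((S)/F)/F/F => ((F)/F)/F/F => ((i)/F)/F/F => ((i)/i)/F/F => ((i)/i)/i/F => ((i)/i)/i/i

S => S/F   [S -> S / F]
S/F => S/F/F   [S -> S / F]
S/F/F => F/F/F   [S -> F]
F/F/F => (S)/F/F   [F -> ( S )]
(S)/F/F => (S/F)/F/F   [S -> S / F]
(S/F)/F/F => (F/F)/F/F   [S -> F]
(F/F)/F/F => ((S)/F)/F/F   [F -> ( S )]
((S)/F)/F/F => ((F)/F)/F/F   [S -> F]
((F)/F)/F/F => ((i)/F)/F/F   [F -> i]
((i)/F)/F/F => ((i)/i)/F/F   [F -> i]
((i)/i)/F/F => ((i)/i)/i/F   [F -> i]
((i)/i)/i/F => ((i)/i)/i/i   [F -> i]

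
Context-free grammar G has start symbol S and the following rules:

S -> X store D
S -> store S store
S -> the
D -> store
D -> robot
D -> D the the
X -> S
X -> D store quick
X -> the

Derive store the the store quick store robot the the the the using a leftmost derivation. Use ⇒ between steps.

S ⇒ X store D ⇒ D store quick store D ⇒ D the the store quick store D ⇒ store the the store quick store D ⇒ store the the store quick store D the the ⇒ store the the store quick store D the the the the ⇒ store the the store quick store robot the the the the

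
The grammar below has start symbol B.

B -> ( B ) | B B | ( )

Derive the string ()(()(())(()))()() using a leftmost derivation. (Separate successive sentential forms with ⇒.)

B ⇒ BB   [B -> B B]
BB ⇒ BBB   [B -> B B]
BBB ⇒ ()BB   [B -> ( )]
()BB ⇒ ()BBB   [B -> B B]
()BBB ⇒ ()(B)BB   [B -> ( B )]
()(B)BB ⇒ ()(BB)BB   [B -> B B]
()(BB)BB ⇒ ()(BBB)BB   [B -> B B]
()(BBB)BB ⇒ ()(()BB)BB   [B -> ( )]
()(()BB)BB ⇒ ()(()(B)B)BB   [B -> ( B )]
()(()(B)B)BB ⇒ ()(()(())B)BB   [B -> ( )]
()(()(())B)BB ⇒ ()(()(())(B))BB   [B -> ( B )]
()(()(())(B))BB ⇒ ()(()(())(()))BB   [B -> ( )]
()(()(())(()))BB ⇒ ()(()(())(()))()B   [B -> ( )]
()(()(())(()))()B ⇒ ()(()(())(()))()()   [B -> ( )]

B ⇒ BB ⇒ BBB ⇒ ()BB ⇒ ()BBB ⇒ ()(B)BB ⇒ ()(BB)BB ⇒ ()(BBB)BB ⇒ ()(()BB)BB ⇒ ()(()(B)B)BB ⇒ ()(()(())B)BB ⇒ ()(()(())(B))BB ⇒ ()(()(())(()))BB ⇒ ()(()(())(()))()B ⇒ ()(()(())(()))()()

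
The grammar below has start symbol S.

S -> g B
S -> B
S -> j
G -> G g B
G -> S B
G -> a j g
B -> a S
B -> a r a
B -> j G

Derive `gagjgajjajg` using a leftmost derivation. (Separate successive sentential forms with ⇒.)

S⇒gB⇒gaS⇒gagB⇒gagjG⇒gagjSB⇒gagjgBB⇒gagjgaSB⇒gagjgajB⇒gagjgajjG⇒gagjgajjajg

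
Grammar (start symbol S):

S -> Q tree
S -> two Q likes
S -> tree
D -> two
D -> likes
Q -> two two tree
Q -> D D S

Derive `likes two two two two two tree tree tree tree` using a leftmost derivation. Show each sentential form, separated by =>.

S => Q tree => D D S tree => likes D S tree => likes two S tree => likes two Q tree tree => likes two D D S tree tree => likes two two D S tree tree => likes two two two S tree tree => likes two two two Q tree tree tree => likes two two two two two tree tree tree tree

S => Q tree   [S -> Q tree]
Q tree => D D S tree   [Q -> D D S]
D D S tree => likes D S tree   [D -> likes]
likes D S tree => likes two S tree   [D -> two]
likes two S tree => likes two Q tree tree   [S -> Q tree]
likes two Q tree tree => likes two D D S tree tree   [Q -> D D S]
likes two D D S tree tree => likes two two D S tree tree   [D -> two]
likes two two D S tree tree => likes two two two S tree tree   [D -> two]
likes two two two S tree tree => likes two two two Q tree tree tree   [S -> Q tree]
likes two two two Q tree tree tree => likes two two two two two tree tree tree tree   [Q -> two two tree]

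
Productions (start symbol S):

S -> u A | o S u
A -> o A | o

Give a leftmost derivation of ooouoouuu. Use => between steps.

S=>oSu=>ooSuu=>oooSuuu=>ooouAuuu=>ooouoAuuu=>ooouoouuu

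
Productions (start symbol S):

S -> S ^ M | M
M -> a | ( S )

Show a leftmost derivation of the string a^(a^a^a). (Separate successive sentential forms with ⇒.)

S ⇒ S^M   [S -> S ^ M]
S^M ⇒ M^M   [S -> M]
M^M ⇒ a^M   [M -> a]
a^M ⇒ a^(S)   [M -> ( S )]
a^(S) ⇒ a^(S^M)   [S -> S ^ M]
a^(S^M) ⇒ a^(S^M^M)   [S -> S ^ M]
a^(S^M^M) ⇒ a^(M^M^M)   [S -> M]
a^(M^M^M) ⇒ a^(a^M^M)   [M -> a]
a^(a^M^M) ⇒ a^(a^a^M)   [M -> a]
a^(a^a^M) ⇒ a^(a^a^a)   [M -> a]

S⇒S^M⇒M^M⇒a^M⇒a^(S)⇒a^(S^M)⇒a^(S^M^M)⇒a^(M^M^M)⇒a^(a^M^M)⇒a^(a^a^M)⇒a^(a^a^a)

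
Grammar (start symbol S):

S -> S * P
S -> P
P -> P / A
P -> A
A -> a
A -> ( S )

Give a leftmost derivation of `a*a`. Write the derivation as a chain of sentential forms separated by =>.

S => S*P => P*P => A*P => a*P => a*A => a*a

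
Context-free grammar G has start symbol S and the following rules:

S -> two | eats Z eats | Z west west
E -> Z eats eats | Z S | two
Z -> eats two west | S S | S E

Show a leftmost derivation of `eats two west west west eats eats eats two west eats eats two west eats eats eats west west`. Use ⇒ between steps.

S ⇒ Z west west ⇒ S S west west ⇒ Z west west S west west ⇒ eats two west west west S west west ⇒ eats two west west west eats Z eats west west ⇒ eats two west west west eats S E eats west west ⇒ eats two west west west eats eats Z eats E eats west west ⇒ eats two west west west eats eats eats two west eats E eats west west ⇒ eats two west west west eats eats eats two west eats Z eats eats eats west west ⇒ eats two west west west eats eats eats two west eats eats two west eats eats eats west west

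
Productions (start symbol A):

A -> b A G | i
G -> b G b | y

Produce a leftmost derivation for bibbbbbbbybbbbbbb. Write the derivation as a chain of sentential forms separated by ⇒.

A ⇒ bAG ⇒ biG ⇒ bibGb ⇒ bibbGbb ⇒ bibbbGbbb ⇒ bibbbbGbbbb ⇒ bibbbbbGbbbbb ⇒ bibbbbbbGbbbbbb ⇒ bibbbbbbbGbbbbbbb ⇒ bibbbbbbbybbbbbbb

A ⇒ bAG   [A -> b A G]
bAG ⇒ biG   [A -> i]
biG ⇒ bibGb   [G -> b G b]
bibGb ⇒ bibbGbb   [G -> b G b]
bibbGbb ⇒ bibbbGbbb   [G -> b G b]
bibbbGbbb ⇒ bibbbbGbbbb   [G -> b G b]
bibbbbGbbbb ⇒ bibbbbbGbbbbb   [G -> b G b]
bibbbbbGbbbbb ⇒ bibbbbbbGbbbbbb   [G -> b G b]
bibbbbbbGbbbbbb ⇒ bibbbbbbbGbbbbbbb   [G -> b G b]
bibbbbbbbGbbbbbbb ⇒ bibbbbbbbybbbbbbb   [G -> y]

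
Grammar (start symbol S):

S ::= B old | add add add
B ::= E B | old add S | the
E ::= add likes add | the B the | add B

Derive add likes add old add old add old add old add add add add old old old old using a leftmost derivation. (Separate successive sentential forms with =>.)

S => B old   [S ::= B old]
B old => E B old   [B ::= E B]
E B old => add likes add B old   [E ::= add likes add]
add likes add B old => add likes add old add S old   [B ::= old add S]
add likes add old add S old => add likes add old add B old old   [S ::= B old]
add likes add old add B old old => add likes add old add old add S old old   [B ::= old add S]
add likes add old add old add S old old => add likes add old add old add B old old old   [S ::= B old]
add likes add old add old add B old old old => add likes add old add old add old add S old old old   [B ::= old add S]
add likes add old add old add old add S old old old => add likes add old add old add old add B old old old old   [S ::= B old]
add likes add old add old add old add B old old old old => add likes add old add old add old add old add S old old old old   [B ::= old add S]
add likes add old add old add old add old add S old old old old => add likes add old add old add old add old add add add add old old old old   [S ::= add add add]

S => B old => E B old => add likes add B old => add likes add old add S old => add likes add old add B old old => add likes add old add old add S old old => add likes add old add old add B old old old => add likes add old add old add old add S old old old => add likes add old add old add old add B old old old old => add likes add old add old add old add old add S old old old old => add likes add old add old add old add old add add add add old old old old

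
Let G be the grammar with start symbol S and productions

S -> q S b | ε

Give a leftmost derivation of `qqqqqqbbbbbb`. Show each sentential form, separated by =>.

S => qSb => qqSbb => qqqSbbb => qqqqSbbbb => qqqqqSbbbbb => qqqqqqSbbbbbb => qqqqqqbbbbbb

S => qSb   [S -> q S b]
qSb => qqSbb   [S -> q S b]
qqSbb => qqqSbbb   [S -> q S b]
qqqSbbb => qqqqSbbbb   [S -> q S b]
qqqqSbbbb => qqqqqSbbbbb   [S -> q S b]
qqqqqSbbbbb => qqqqqqSbbbbbb   [S -> q S b]
qqqqqqSbbbbbb => qqqqqqbbbbbb   [S -> ε]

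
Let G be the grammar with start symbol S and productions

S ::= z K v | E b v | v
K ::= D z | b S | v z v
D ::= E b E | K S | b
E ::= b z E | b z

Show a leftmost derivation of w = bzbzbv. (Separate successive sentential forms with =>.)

S => Ebv => bzEbv => bzbzbv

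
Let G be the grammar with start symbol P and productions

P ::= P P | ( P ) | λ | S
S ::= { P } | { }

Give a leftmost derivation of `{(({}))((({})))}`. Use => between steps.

P => S => {P} => {PP} => {(P)P} => {((P))P} => {((S))P} => {(({}))P} => {(({}))(P)} => {(({}))((P))} => {(({}))(((P)))} => {(({}))(((S)))} => {(({}))((({})))}

P => S   [P ::= S]
S => {P}   [S ::= { P }]
{P} => {PP}   [P ::= P P]
{PP} => {(P)P}   [P ::= ( P )]
{(P)P} => {((P))P}   [P ::= ( P )]
{((P))P} => {((S))P}   [P ::= S]
{((S))P} => {(({}))P}   [S ::= { }]
{(({}))P} => {(({}))(P)}   [P ::= ( P )]
{(({}))(P)} => {(({}))((P))}   [P ::= ( P )]
{(({}))((P))} => {(({}))(((P)))}   [P ::= ( P )]
{(({}))(((P)))} => {(({}))(((S)))}   [P ::= S]
{(({}))(((S)))} => {(({}))((({})))}   [S ::= { }]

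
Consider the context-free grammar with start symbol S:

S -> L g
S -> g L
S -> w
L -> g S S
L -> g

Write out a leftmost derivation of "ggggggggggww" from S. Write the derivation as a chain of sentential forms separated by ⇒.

S ⇒ gL ⇒ ggSS ⇒ gggLS ⇒ ggggSSS ⇒ gggggLSS ⇒ ggggggSSSS ⇒ ggggggLgSSS ⇒ ggggggggSSS ⇒ gggggggggLSS ⇒ ggggggggggSS ⇒ ggggggggggwS ⇒ ggggggggggww

S ⇒ gL   [S -> g L]
gL ⇒ ggSS   [L -> g S S]
ggSS ⇒ gggLS   [S -> g L]
gggLS ⇒ ggggSSS   [L -> g S S]
ggggSSS ⇒ gggggLSS   [S -> g L]
gggggLSS ⇒ ggggggSSSS   [L -> g S S]
ggggggSSSS ⇒ ggggggLgSSS   [S -> L g]
ggggggLgSSS ⇒ ggggggggSSS   [L -> g]
ggggggggSSS ⇒ gggggggggLSS   [S -> g L]
gggggggggLSS ⇒ ggggggggggSS   [L -> g]
ggggggggggSS ⇒ ggggggggggwS   [S -> w]
ggggggggggwS ⇒ ggggggggggww   [S -> w]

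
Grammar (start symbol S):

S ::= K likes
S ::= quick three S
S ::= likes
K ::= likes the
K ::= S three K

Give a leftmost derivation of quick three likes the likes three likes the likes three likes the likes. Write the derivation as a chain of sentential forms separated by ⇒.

S ⇒ K likes   [S ::= K likes]
K likes ⇒ S three K likes   [K ::= S three K]
S three K likes ⇒ K likes three K likes   [S ::= K likes]
K likes three K likes ⇒ S three K likes three K likes   [K ::= S three K]
S three K likes three K likes ⇒ quick three S three K likes three K likes   [S ::= quick three S]
quick three S three K likes three K likes ⇒ quick three K likes three K likes three K likes   [S ::= K likes]
quick three K likes three K likes three K likes ⇒ quick three likes the likes three K likes three K likes   [K ::= likes the]
quick three likes the likes three K likes three K likes ⇒ quick three likes the likes three likes the likes three K likes   [K ::= likes the]
quick three likes the likes three likes the likes three K likes ⇒ quick three likes the likes three likes the likes three likes the likes   [K ::= likes the]

S ⇒ K likes ⇒ S three K likes ⇒ K likes three K likes ⇒ S three K likes three K likes ⇒ quick three S three K likes three K likes ⇒ quick three K likes three K likes three K likes ⇒ quick three likes the likes three K likes three K likes ⇒ quick three likes the likes three likes the likes three K likes ⇒ quick three likes the likes three likes the likes three likes the likes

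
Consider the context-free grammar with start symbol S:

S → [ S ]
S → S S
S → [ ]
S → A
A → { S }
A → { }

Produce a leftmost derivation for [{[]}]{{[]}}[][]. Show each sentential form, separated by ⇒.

S ⇒ SS ⇒ SSS ⇒ SSSS ⇒ [S]SSS ⇒ [A]SSS ⇒ [{S}]SSS ⇒ [{[]}]SSS ⇒ [{[]}]ASS ⇒ [{[]}]{S}SS ⇒ [{[]}]{A}SS ⇒ [{[]}]{{S}}SS ⇒ [{[]}]{{[]}}SS ⇒ [{[]}]{{[]}}[]S ⇒ [{[]}]{{[]}}[][]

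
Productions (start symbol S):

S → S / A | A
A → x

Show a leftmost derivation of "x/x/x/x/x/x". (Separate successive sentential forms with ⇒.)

S⇒S/A⇒S/A/A⇒S/A/A/A⇒S/A/A/A/A⇒S/A/A/A/A/A⇒A/A/A/A/A/A⇒x/A/A/A/A/A⇒x/x/A/A/A/A⇒x/x/x/A/A/A⇒x/x/x/x/A/A⇒x/x/x/x/x/A⇒x/x/x/x/x/x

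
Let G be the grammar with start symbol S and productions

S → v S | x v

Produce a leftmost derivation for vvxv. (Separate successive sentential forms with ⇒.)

S ⇒ vS   [S → v S]
vS ⇒ vvS   [S → v S]
vvS ⇒ vvxv   [S → x v]

S ⇒ vS ⇒ vvS ⇒ vvxv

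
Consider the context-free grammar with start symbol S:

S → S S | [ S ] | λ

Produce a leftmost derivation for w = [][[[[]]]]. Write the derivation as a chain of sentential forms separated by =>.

S => SS   [S → S S]
SS => [S]S   [S → [ S ]]
[S]S => []S   [S → λ]
[]S => [][S]   [S → [ S ]]
[][S] => [][[S]]   [S → [ S ]]
[][[S]] => [][[[S]]]   [S → [ S ]]
[][[[S]]] => [][[[[S]]]]   [S → [ S ]]
[][[[[S]]]] => [][[[[]]]]   [S → λ]

S => SS => [S]S => []S => [][S] => [][[S]] => [][[[S]]] => [][[[[S]]]] => [][[[[]]]]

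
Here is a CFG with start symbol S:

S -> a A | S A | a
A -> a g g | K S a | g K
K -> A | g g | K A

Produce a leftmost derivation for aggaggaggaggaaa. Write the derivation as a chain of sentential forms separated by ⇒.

S ⇒ aA   [S -> a A]
aA ⇒ aKSa   [A -> K S a]
aKSa ⇒ aggSa   [K -> g g]
aggSa ⇒ aggSAa   [S -> S A]
aggSAa ⇒ aggaAa   [S -> a]
aggaAa ⇒ aggaKSaa   [A -> K S a]
aggaKSaa ⇒ aggaKASaa   [K -> K A]
aggaKASaa ⇒ aggaKAASaa   [K -> K A]
aggaKAASaa ⇒ aggaggAASaa   [K -> g g]
aggaggAASaa ⇒ aggaggaggASaa   [A -> a g g]
aggaggaggASaa ⇒ aggaggaggaggSaa   [A -> a g g]
aggaggaggaggSaa ⇒ aggaggaggaggaaa   [S -> a]

S⇒aA⇒aKSa⇒aggSa⇒aggSAa⇒aggaAa⇒aggaKSaa⇒aggaKASaa⇒aggaKAASaa⇒aggaggAASaa⇒aggaggaggASaa⇒aggaggaggaggSaa⇒aggaggaggaggaaa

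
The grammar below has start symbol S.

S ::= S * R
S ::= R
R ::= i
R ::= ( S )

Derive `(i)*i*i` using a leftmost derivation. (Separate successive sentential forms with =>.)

S => S*R => S*R*R => R*R*R => (S)*R*R => (R)*R*R => (i)*R*R => (i)*i*R => (i)*i*i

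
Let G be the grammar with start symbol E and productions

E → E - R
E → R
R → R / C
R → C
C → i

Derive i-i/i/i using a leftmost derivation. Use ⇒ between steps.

E ⇒ E-R ⇒ R-R ⇒ C-R ⇒ i-R ⇒ i-R/C ⇒ i-R/C/C ⇒ i-C/C/C ⇒ i-i/C/C ⇒ i-i/i/C ⇒ i-i/i/i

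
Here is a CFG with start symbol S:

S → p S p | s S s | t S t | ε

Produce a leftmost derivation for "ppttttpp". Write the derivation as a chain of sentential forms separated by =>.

S => pSp   [S → p S p]
pSp => ppSpp   [S → p S p]
ppSpp => pptStpp   [S → t S t]
pptStpp => ppttSttpp   [S → t S t]
ppttSttpp => ppttttpp   [S → ε]

S => pSp => ppSpp => pptStpp => ppttSttpp => ppttttpp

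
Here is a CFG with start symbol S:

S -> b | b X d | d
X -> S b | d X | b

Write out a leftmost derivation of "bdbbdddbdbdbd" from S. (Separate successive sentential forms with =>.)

S=>bXd=>bdXd=>bdSbd=>bdbXdbd=>bdbSbdbd=>bdbbXdbdbd=>bdbbdXdbdbd=>bdbbddXdbdbd=>bdbbddSbdbdbd=>bdbbdddbdbdbd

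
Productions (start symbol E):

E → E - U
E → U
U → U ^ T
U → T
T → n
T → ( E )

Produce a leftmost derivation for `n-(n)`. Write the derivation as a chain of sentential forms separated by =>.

E => E-U => U-U => T-U => n-U => n-T => n-(E) => n-(U) => n-(T) => n-(n)

E => E-U   [E → E - U]
E-U => U-U   [E → U]
U-U => T-U   [U → T]
T-U => n-U   [T → n]
n-U => n-T   [U → T]
n-T => n-(E)   [T → ( E )]
n-(E) => n-(U)   [E → U]
n-(U) => n-(T)   [U → T]
n-(T) => n-(n)   [T → n]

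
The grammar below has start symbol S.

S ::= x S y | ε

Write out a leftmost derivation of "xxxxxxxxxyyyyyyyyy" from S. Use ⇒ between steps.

S ⇒ xSy ⇒ xxSyy ⇒ xxxSyyy ⇒ xxxxSyyyy ⇒ xxxxxSyyyyy ⇒ xxxxxxSyyyyyy ⇒ xxxxxxxSyyyyyyy ⇒ xxxxxxxxSyyyyyyyy ⇒ xxxxxxxxxSyyyyyyyyy ⇒ xxxxxxxxxyyyyyyyyy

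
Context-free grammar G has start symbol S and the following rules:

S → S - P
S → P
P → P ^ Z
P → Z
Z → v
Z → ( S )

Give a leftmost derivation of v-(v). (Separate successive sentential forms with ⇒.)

S⇒S-P⇒P-P⇒Z-P⇒v-P⇒v-Z⇒v-(S)⇒v-(P)⇒v-(Z)⇒v-(v)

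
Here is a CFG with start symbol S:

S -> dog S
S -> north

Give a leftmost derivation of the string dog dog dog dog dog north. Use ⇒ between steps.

S ⇒ dog S   [S -> dog S]
dog S ⇒ dog dog S   [S -> dog S]
dog dog S ⇒ dog dog dog S   [S -> dog S]
dog dog dog S ⇒ dog dog dog dog S   [S -> dog S]
dog dog dog dog S ⇒ dog dog dog dog dog S   [S -> dog S]
dog dog dog dog dog S ⇒ dog dog dog dog dog north   [S -> north]

S ⇒ dog S ⇒ dog dog S ⇒ dog dog dog S ⇒ dog dog dog dog S ⇒ dog dog dog dog dog S ⇒ dog dog dog dog dog north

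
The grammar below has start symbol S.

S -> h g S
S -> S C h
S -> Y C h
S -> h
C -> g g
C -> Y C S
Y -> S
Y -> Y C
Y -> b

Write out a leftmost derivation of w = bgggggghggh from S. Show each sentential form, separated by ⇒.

S ⇒ YCh ⇒ SCh ⇒ YChCh ⇒ YCChCh ⇒ YCCChCh ⇒ bCCChCh ⇒ bggCChCh ⇒ bggggChCh ⇒ bgggggghCh ⇒ bgggggghggh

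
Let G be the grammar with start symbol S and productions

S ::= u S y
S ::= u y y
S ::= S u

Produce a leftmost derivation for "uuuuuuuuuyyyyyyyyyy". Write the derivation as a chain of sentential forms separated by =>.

S => uSy => uuSyy => uuuSyyy => uuuuSyyyy => uuuuuSyyyyy => uuuuuuSyyyyyy => uuuuuuuSyyyyyyy => uuuuuuuuSyyyyyyyy => uuuuuuuuuyyyyyyyyyy

S => uSy   [S ::= u S y]
uSy => uuSyy   [S ::= u S y]
uuSyy => uuuSyyy   [S ::= u S y]
uuuSyyy => uuuuSyyyy   [S ::= u S y]
uuuuSyyyy => uuuuuSyyyyy   [S ::= u S y]
uuuuuSyyyyy => uuuuuuSyyyyyy   [S ::= u S y]
uuuuuuSyyyyyy => uuuuuuuSyyyyyyy   [S ::= u S y]
uuuuuuuSyyyyyyy => uuuuuuuuSyyyyyyyy   [S ::= u S y]
uuuuuuuuSyyyyyyyy => uuuuuuuuuyyyyyyyyyy   [S ::= u y y]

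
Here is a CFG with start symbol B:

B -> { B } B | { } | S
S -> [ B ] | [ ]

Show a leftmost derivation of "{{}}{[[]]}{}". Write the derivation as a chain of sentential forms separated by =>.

B => {B}B   [B -> { B } B]
{B}B => {{}}B   [B -> { }]
{{}}B => {{}}{B}B   [B -> { B } B]
{{}}{B}B => {{}}{S}B   [B -> S]
{{}}{S}B => {{}}{[B]}B   [S -> [ B ]]
{{}}{[B]}B => {{}}{[S]}B   [B -> S]
{{}}{[S]}B => {{}}{[[]]}B   [S -> [ ]]
{{}}{[[]]}B => {{}}{[[]]}{}   [B -> { }]

B => {B}B => {{}}B => {{}}{B}B => {{}}{S}B => {{}}{[B]}B => {{}}{[S]}B => {{}}{[[]]}B => {{}}{[[]]}{}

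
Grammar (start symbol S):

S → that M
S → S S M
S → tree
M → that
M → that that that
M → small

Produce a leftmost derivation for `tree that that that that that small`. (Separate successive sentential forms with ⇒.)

S ⇒ S S M   [S → S S M]
S S M ⇒ S S M S M   [S → S S M]
S S M S M ⇒ tree S M S M   [S → tree]
tree S M S M ⇒ tree that M M S M   [S → that M]
tree that M M S M ⇒ tree that that M S M   [M → that]
tree that that M S M ⇒ tree that that that S M   [M → that]
tree that that that S M ⇒ tree that that that that M M   [S → that M]
tree that that that that M M ⇒ tree that that that that that M   [M → that]
tree that that that that that M ⇒ tree that that that that that small   [M → small]

S ⇒ S S M ⇒ S S M S M ⇒ tree S M S M ⇒ tree that M M S M ⇒ tree that that M S M ⇒ tree that that that S M ⇒ tree that that that that M M ⇒ tree that that that that that M ⇒ tree that that that that that small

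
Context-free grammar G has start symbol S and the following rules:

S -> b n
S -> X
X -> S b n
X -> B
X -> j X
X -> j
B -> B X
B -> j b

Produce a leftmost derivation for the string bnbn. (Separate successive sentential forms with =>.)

S => X   [S -> X]
X => Sbn   [X -> S b n]
Sbn => bnbn   [S -> b n]

S => X => Sbn => bnbn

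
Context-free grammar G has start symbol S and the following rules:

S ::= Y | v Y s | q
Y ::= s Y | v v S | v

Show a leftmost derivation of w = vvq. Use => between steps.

S=>Y=>vvS=>vvq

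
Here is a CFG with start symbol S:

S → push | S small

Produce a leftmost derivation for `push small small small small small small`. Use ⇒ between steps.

S ⇒ S small ⇒ S small small ⇒ S small small small ⇒ S small small small small ⇒ S small small small small small ⇒ S small small small small small small ⇒ push small small small small small small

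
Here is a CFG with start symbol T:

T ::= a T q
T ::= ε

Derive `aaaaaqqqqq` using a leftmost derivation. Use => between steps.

T => aTq   [T ::= a T q]
aTq => aaTqq   [T ::= a T q]
aaTqq => aaaTqqq   [T ::= a T q]
aaaTqqq => aaaaTqqqq   [T ::= a T q]
aaaaTqqqq => aaaaaTqqqqq   [T ::= a T q]
aaaaaTqqqqq => aaaaaqqqqq   [T ::= ε]

T => aTq => aaTqq => aaaTqqq => aaaaTqqqq => aaaaaTqqqqq => aaaaaqqqqq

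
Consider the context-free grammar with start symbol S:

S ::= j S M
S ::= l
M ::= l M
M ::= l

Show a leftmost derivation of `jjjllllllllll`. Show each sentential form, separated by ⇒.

S⇒jSM⇒jjSMM⇒jjjSMMM⇒jjjlMMM⇒jjjllMMM⇒jjjlllMM⇒jjjllllMM⇒jjjlllllMM⇒jjjllllllMM⇒jjjlllllllMM⇒jjjllllllllMM⇒jjjlllllllllM⇒jjjllllllllll

S ⇒ jSM   [S ::= j S M]
jSM ⇒ jjSMM   [S ::= j S M]
jjSMM ⇒ jjjSMMM   [S ::= j S M]
jjjSMMM ⇒ jjjlMMM   [S ::= l]
jjjlMMM ⇒ jjjllMMM   [M ::= l M]
jjjllMMM ⇒ jjjlllMM   [M ::= l]
jjjlllMM ⇒ jjjllllMM   [M ::= l M]
jjjllllMM ⇒ jjjlllllMM   [M ::= l M]
jjjlllllMM ⇒ jjjllllllMM   [M ::= l M]
jjjllllllMM ⇒ jjjlllllllMM   [M ::= l M]
jjjlllllllMM ⇒ jjjllllllllMM   [M ::= l M]
jjjllllllllMM ⇒ jjjlllllllllM   [M ::= l]
jjjlllllllllM ⇒ jjjllllllllll   [M ::= l]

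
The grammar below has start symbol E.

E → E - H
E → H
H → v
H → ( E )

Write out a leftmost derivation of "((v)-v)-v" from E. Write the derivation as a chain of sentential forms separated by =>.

E => E-H => H-H => (E)-H => (E-H)-H => (H-H)-H => ((E)-H)-H => ((H)-H)-H => ((v)-H)-H => ((v)-v)-H => ((v)-v)-v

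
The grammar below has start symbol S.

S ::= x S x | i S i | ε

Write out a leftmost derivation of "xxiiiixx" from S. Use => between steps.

S => xSx   [S ::= x S x]
xSx => xxSxx   [S ::= x S x]
xxSxx => xxiSixx   [S ::= i S i]
xxiSixx => xxiiSiixx   [S ::= i S i]
xxiiSiixx => xxiiiixx   [S ::= ε]

S => xSx => xxSxx => xxiSixx => xxiiSiixx => xxiiiixx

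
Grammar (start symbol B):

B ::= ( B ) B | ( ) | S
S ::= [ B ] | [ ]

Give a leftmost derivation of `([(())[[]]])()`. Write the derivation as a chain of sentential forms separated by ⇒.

B ⇒ (B)B ⇒ (S)B ⇒ ([B])B ⇒ ([(B)B])B ⇒ ([(())B])B ⇒ ([(())S])B ⇒ ([(())[B]])B ⇒ ([(())[S]])B ⇒ ([(())[[]]])B ⇒ ([(())[[]]])()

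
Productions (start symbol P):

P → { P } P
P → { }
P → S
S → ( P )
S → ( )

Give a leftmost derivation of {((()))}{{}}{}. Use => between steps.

P => {P}P   [P → { P } P]
{P}P => {S}P   [P → S]
{S}P => {(P)}P   [S → ( P )]
{(P)}P => {(S)}P   [P → S]
{(S)}P => {((P))}P   [S → ( P )]
{((P))}P => {((S))}P   [P → S]
{((S))}P => {((()))}P   [S → ( )]
{((()))}P => {((()))}{P}P   [P → { P } P]
{((()))}{P}P => {((()))}{{}}P   [P → { }]
{((()))}{{}}P => {((()))}{{}}{}   [P → { }]

P=>{P}P=>{S}P=>{(P)}P=>{(S)}P=>{((P))}P=>{((S))}P=>{((()))}P=>{((()))}{P}P=>{((()))}{{}}P=>{((()))}{{}}{}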